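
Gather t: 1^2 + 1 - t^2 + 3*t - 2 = -t^2 + 3*t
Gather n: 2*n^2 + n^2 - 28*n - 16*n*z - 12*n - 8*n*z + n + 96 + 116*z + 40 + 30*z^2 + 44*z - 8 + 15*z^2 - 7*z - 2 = 3*n^2 + n*(-24*z - 39) + 45*z^2 + 153*z + 126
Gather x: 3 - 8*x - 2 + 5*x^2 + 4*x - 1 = 5*x^2 - 4*x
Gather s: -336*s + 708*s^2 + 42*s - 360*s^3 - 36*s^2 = -360*s^3 + 672*s^2 - 294*s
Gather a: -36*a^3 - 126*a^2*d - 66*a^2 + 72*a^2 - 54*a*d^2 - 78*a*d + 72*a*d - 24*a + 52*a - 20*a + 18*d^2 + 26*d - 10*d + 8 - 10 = -36*a^3 + a^2*(6 - 126*d) + a*(-54*d^2 - 6*d + 8) + 18*d^2 + 16*d - 2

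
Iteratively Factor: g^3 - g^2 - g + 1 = (g - 1)*(g^2 - 1) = (g - 1)^2*(g + 1)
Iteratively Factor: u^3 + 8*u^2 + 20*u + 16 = (u + 4)*(u^2 + 4*u + 4) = (u + 2)*(u + 4)*(u + 2)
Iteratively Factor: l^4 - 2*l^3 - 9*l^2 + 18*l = (l - 2)*(l^3 - 9*l) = l*(l - 2)*(l^2 - 9) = l*(l - 2)*(l + 3)*(l - 3)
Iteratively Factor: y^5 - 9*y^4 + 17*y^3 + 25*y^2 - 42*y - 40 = (y - 5)*(y^4 - 4*y^3 - 3*y^2 + 10*y + 8) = (y - 5)*(y - 4)*(y^3 - 3*y - 2) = (y - 5)*(y - 4)*(y + 1)*(y^2 - y - 2) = (y - 5)*(y - 4)*(y - 2)*(y + 1)*(y + 1)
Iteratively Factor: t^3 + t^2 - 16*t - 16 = (t - 4)*(t^2 + 5*t + 4) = (t - 4)*(t + 4)*(t + 1)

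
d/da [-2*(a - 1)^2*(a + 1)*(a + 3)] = -8*a^3 - 12*a^2 + 16*a + 4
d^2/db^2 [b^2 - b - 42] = 2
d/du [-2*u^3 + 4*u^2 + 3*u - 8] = -6*u^2 + 8*u + 3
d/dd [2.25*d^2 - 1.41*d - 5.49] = 4.5*d - 1.41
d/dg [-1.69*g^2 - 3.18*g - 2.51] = -3.38*g - 3.18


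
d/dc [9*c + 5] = 9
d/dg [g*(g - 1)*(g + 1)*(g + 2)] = 4*g^3 + 6*g^2 - 2*g - 2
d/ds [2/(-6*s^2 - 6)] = 2*s/(3*(s^2 + 1)^2)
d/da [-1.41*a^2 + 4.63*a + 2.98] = 4.63 - 2.82*a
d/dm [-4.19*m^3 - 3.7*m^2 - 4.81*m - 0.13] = -12.57*m^2 - 7.4*m - 4.81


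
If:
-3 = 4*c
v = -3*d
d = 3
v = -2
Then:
No Solution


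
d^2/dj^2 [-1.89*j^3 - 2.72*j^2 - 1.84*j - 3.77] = -11.34*j - 5.44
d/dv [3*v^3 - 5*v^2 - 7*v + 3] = 9*v^2 - 10*v - 7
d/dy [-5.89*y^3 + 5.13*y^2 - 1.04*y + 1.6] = -17.67*y^2 + 10.26*y - 1.04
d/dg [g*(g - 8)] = 2*g - 8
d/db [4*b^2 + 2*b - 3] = 8*b + 2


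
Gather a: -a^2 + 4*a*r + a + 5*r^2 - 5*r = -a^2 + a*(4*r + 1) + 5*r^2 - 5*r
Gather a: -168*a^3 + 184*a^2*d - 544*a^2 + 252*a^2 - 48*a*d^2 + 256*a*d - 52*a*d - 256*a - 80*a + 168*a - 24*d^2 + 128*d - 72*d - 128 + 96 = -168*a^3 + a^2*(184*d - 292) + a*(-48*d^2 + 204*d - 168) - 24*d^2 + 56*d - 32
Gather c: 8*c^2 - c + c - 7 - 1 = 8*c^2 - 8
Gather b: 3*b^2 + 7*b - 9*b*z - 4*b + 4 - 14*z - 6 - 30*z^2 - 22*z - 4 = 3*b^2 + b*(3 - 9*z) - 30*z^2 - 36*z - 6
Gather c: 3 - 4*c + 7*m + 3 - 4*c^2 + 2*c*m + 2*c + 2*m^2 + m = -4*c^2 + c*(2*m - 2) + 2*m^2 + 8*m + 6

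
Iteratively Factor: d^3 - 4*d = (d + 2)*(d^2 - 2*d) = d*(d + 2)*(d - 2)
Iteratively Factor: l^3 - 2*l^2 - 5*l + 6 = (l - 1)*(l^2 - l - 6) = (l - 3)*(l - 1)*(l + 2)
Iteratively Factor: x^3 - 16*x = (x)*(x^2 - 16) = x*(x + 4)*(x - 4)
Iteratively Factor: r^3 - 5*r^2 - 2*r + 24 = (r - 4)*(r^2 - r - 6) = (r - 4)*(r + 2)*(r - 3)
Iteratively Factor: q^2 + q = (q)*(q + 1)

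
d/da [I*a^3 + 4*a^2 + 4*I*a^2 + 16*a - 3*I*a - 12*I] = 3*I*a^2 + 8*a*(1 + I) + 16 - 3*I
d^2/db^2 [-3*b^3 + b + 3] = -18*b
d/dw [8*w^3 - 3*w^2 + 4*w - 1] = 24*w^2 - 6*w + 4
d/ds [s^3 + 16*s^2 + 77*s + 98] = 3*s^2 + 32*s + 77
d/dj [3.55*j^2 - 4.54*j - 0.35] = 7.1*j - 4.54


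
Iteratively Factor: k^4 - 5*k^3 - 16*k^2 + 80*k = (k - 4)*(k^3 - k^2 - 20*k) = k*(k - 4)*(k^2 - k - 20) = k*(k - 5)*(k - 4)*(k + 4)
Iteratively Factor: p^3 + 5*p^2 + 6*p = (p + 2)*(p^2 + 3*p) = (p + 2)*(p + 3)*(p)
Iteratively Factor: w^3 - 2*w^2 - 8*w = (w - 4)*(w^2 + 2*w) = (w - 4)*(w + 2)*(w)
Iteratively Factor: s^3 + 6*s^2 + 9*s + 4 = (s + 1)*(s^2 + 5*s + 4) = (s + 1)^2*(s + 4)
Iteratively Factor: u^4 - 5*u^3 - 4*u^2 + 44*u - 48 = (u - 2)*(u^3 - 3*u^2 - 10*u + 24) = (u - 2)^2*(u^2 - u - 12) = (u - 4)*(u - 2)^2*(u + 3)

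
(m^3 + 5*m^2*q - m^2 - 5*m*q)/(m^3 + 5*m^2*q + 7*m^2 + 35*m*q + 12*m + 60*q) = m*(m - 1)/(m^2 + 7*m + 12)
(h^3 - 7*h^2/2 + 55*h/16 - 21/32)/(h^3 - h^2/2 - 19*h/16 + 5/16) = (8*h^2 - 26*h + 21)/(2*(4*h^2 - h - 5))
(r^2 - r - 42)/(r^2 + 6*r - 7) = (r^2 - r - 42)/(r^2 + 6*r - 7)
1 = 1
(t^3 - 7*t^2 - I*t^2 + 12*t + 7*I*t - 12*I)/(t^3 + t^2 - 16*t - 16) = (t^2 - t*(3 + I) + 3*I)/(t^2 + 5*t + 4)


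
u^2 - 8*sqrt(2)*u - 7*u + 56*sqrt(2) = (u - 7)*(u - 8*sqrt(2))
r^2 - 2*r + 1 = (r - 1)^2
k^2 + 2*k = k*(k + 2)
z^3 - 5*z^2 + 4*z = z*(z - 4)*(z - 1)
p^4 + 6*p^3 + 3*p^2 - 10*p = p*(p - 1)*(p + 2)*(p + 5)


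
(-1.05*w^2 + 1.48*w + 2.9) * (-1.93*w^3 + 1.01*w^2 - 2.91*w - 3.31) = 2.0265*w^5 - 3.9169*w^4 - 1.0467*w^3 + 2.0977*w^2 - 13.3378*w - 9.599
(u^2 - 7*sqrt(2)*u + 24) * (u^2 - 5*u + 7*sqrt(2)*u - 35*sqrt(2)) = u^4 - 5*u^3 - 74*u^2 + 168*sqrt(2)*u + 370*u - 840*sqrt(2)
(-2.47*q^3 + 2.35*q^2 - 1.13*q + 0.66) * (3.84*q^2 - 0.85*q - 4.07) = -9.4848*q^5 + 11.1235*q^4 + 3.7162*q^3 - 6.0696*q^2 + 4.0381*q - 2.6862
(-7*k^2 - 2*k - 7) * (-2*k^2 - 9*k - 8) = 14*k^4 + 67*k^3 + 88*k^2 + 79*k + 56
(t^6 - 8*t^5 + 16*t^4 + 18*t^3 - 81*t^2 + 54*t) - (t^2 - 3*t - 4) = t^6 - 8*t^5 + 16*t^4 + 18*t^3 - 82*t^2 + 57*t + 4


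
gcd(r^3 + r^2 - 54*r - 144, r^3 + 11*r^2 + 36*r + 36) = r^2 + 9*r + 18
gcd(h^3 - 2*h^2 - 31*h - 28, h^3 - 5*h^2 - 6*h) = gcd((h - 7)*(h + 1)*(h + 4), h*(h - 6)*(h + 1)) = h + 1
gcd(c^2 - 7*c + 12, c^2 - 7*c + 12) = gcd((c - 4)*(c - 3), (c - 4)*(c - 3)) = c^2 - 7*c + 12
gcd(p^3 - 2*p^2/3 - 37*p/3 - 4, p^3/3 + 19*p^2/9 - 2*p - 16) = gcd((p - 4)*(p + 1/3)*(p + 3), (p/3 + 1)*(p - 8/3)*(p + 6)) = p + 3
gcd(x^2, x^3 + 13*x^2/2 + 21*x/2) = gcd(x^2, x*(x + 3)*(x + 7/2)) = x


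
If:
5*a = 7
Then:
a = 7/5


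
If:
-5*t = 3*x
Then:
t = -3*x/5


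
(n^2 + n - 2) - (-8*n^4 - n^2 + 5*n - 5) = 8*n^4 + 2*n^2 - 4*n + 3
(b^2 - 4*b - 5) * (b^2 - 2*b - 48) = b^4 - 6*b^3 - 45*b^2 + 202*b + 240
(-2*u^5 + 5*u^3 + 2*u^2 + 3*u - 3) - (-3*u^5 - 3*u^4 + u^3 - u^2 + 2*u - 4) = u^5 + 3*u^4 + 4*u^3 + 3*u^2 + u + 1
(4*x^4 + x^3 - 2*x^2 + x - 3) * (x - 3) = 4*x^5 - 11*x^4 - 5*x^3 + 7*x^2 - 6*x + 9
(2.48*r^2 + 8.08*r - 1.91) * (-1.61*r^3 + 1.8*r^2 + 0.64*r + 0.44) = -3.9928*r^5 - 8.5448*r^4 + 19.2063*r^3 + 2.8244*r^2 + 2.3328*r - 0.8404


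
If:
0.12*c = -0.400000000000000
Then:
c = -3.33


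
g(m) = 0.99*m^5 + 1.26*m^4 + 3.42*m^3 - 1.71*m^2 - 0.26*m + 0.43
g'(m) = 4.95*m^4 + 5.04*m^3 + 10.26*m^2 - 3.42*m - 0.26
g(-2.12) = -56.23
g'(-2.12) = 105.07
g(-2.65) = -141.78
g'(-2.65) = 231.17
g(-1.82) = -31.32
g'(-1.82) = 63.88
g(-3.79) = -723.52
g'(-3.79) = 907.02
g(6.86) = 18852.93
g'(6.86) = 13048.47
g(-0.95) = -3.54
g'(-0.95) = 11.96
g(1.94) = 63.51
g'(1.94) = 138.63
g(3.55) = 889.26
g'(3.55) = 1128.56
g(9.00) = 69078.13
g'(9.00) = 36951.13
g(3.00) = 419.23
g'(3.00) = 618.85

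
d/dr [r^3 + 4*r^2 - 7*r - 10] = 3*r^2 + 8*r - 7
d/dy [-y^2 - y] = -2*y - 1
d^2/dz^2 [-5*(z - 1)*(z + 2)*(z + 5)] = -30*z - 60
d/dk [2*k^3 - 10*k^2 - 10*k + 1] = 6*k^2 - 20*k - 10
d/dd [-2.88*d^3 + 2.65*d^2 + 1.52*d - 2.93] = -8.64*d^2 + 5.3*d + 1.52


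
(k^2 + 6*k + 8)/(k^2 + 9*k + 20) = (k + 2)/(k + 5)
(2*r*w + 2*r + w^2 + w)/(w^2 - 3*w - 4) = (2*r + w)/(w - 4)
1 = 1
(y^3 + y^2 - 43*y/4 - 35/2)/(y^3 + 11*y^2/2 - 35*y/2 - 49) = (y + 5/2)/(y + 7)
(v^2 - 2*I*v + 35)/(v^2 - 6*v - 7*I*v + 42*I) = (v + 5*I)/(v - 6)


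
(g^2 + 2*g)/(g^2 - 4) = g/(g - 2)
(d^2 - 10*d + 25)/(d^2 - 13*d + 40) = (d - 5)/(d - 8)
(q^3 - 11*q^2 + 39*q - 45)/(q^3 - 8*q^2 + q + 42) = (q^2 - 8*q + 15)/(q^2 - 5*q - 14)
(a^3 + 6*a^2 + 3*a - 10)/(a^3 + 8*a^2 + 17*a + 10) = (a - 1)/(a + 1)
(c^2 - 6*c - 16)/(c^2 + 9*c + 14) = (c - 8)/(c + 7)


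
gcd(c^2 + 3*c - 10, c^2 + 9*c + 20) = c + 5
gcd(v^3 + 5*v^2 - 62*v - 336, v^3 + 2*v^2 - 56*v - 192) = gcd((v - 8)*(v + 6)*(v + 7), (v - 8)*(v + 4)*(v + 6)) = v^2 - 2*v - 48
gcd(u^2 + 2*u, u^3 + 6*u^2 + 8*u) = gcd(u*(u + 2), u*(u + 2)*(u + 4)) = u^2 + 2*u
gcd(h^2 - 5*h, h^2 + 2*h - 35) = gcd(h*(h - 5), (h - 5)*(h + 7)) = h - 5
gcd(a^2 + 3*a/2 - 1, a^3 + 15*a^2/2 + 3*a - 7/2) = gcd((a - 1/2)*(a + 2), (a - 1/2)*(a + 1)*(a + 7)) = a - 1/2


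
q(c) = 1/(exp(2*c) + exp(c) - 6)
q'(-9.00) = 0.00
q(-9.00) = -0.17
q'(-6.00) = 0.00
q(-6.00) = -0.17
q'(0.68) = -578.52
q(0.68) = -7.70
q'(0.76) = -22.35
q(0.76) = 1.41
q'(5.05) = -0.00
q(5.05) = 0.00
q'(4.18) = -0.00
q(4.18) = 0.00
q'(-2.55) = -0.00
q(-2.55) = -0.17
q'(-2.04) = -0.00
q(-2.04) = -0.17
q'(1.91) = -0.05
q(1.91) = 0.02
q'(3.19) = -0.00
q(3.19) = 0.00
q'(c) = (-2*exp(2*c) - exp(c))/(exp(2*c) + exp(c) - 6)^2 = (-2*exp(c) - 1)*exp(c)/(exp(2*c) + exp(c) - 6)^2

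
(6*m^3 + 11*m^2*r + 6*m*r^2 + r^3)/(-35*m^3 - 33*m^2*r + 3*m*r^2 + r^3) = (6*m^2 + 5*m*r + r^2)/(-35*m^2 + 2*m*r + r^2)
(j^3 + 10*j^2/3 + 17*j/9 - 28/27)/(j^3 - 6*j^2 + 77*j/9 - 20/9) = (9*j^2 + 33*j + 28)/(3*(3*j^2 - 17*j + 20))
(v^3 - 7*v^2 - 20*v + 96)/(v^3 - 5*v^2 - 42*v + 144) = (v + 4)/(v + 6)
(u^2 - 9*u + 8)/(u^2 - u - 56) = (u - 1)/(u + 7)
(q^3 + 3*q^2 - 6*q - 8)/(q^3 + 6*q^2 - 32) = (q + 1)/(q + 4)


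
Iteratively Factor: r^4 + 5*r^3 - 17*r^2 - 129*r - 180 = (r + 3)*(r^3 + 2*r^2 - 23*r - 60) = (r + 3)^2*(r^2 - r - 20) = (r + 3)^2*(r + 4)*(r - 5)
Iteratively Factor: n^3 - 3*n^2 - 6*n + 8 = (n - 1)*(n^2 - 2*n - 8) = (n - 4)*(n - 1)*(n + 2)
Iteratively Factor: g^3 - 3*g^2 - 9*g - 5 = (g - 5)*(g^2 + 2*g + 1) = (g - 5)*(g + 1)*(g + 1)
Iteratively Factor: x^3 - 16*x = (x)*(x^2 - 16) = x*(x - 4)*(x + 4)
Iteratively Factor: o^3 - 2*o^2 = (o)*(o^2 - 2*o) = o*(o - 2)*(o)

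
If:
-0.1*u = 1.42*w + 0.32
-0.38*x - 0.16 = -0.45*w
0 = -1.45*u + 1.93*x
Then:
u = -0.82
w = -0.17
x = -0.62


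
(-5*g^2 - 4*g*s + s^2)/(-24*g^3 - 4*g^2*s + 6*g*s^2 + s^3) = (5*g^2 + 4*g*s - s^2)/(24*g^3 + 4*g^2*s - 6*g*s^2 - s^3)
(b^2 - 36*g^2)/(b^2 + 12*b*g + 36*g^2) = (b - 6*g)/(b + 6*g)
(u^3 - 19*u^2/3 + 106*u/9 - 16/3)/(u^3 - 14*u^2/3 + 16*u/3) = (u^2 - 11*u/3 + 2)/(u*(u - 2))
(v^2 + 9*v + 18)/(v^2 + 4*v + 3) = (v + 6)/(v + 1)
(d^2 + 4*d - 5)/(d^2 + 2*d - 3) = (d + 5)/(d + 3)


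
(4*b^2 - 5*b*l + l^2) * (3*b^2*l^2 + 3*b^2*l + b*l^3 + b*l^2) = 12*b^4*l^2 + 12*b^4*l - 11*b^3*l^3 - 11*b^3*l^2 - 2*b^2*l^4 - 2*b^2*l^3 + b*l^5 + b*l^4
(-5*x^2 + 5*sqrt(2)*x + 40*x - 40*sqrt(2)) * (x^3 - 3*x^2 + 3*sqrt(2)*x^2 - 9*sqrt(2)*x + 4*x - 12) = -5*x^5 - 10*sqrt(2)*x^4 + 55*x^4 - 110*x^3 + 110*sqrt(2)*x^3 - 220*sqrt(2)*x^2 - 110*x^2 - 220*sqrt(2)*x + 240*x + 480*sqrt(2)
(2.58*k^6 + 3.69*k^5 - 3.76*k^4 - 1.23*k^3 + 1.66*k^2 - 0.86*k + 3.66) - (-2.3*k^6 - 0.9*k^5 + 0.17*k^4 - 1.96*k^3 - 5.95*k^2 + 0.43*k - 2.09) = 4.88*k^6 + 4.59*k^5 - 3.93*k^4 + 0.73*k^3 + 7.61*k^2 - 1.29*k + 5.75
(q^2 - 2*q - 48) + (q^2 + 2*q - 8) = 2*q^2 - 56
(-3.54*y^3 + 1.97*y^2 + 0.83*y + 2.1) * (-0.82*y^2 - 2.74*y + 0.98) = 2.9028*y^5 + 8.0842*y^4 - 9.5476*y^3 - 2.0656*y^2 - 4.9406*y + 2.058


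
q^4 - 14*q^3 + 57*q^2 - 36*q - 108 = (q - 6)^2*(q - 3)*(q + 1)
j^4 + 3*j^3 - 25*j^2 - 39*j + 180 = (j - 3)^2*(j + 4)*(j + 5)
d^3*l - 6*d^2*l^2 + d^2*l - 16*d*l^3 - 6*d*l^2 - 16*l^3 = (d - 8*l)*(d + 2*l)*(d*l + l)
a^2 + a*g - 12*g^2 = (a - 3*g)*(a + 4*g)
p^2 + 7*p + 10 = (p + 2)*(p + 5)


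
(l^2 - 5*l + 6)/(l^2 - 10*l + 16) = (l - 3)/(l - 8)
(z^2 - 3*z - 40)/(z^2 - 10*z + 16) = (z + 5)/(z - 2)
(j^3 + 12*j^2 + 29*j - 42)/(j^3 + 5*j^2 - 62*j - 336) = (j - 1)/(j - 8)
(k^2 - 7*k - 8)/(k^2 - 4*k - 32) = (k + 1)/(k + 4)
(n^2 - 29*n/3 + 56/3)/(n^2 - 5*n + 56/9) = 3*(n - 7)/(3*n - 7)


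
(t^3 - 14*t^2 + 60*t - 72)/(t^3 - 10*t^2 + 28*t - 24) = (t - 6)/(t - 2)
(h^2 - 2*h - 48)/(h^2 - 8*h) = (h + 6)/h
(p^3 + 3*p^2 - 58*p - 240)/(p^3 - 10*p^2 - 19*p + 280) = (p + 6)/(p - 7)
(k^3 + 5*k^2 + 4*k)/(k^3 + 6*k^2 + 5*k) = (k + 4)/(k + 5)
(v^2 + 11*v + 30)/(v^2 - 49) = (v^2 + 11*v + 30)/(v^2 - 49)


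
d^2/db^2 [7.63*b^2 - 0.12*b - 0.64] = 15.2600000000000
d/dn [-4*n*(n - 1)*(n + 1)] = 4 - 12*n^2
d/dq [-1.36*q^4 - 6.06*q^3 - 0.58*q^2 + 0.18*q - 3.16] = -5.44*q^3 - 18.18*q^2 - 1.16*q + 0.18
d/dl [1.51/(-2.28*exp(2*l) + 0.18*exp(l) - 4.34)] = (6.8856*exp(l) - 0.2718)*exp(l)/(2.28*exp(2*l) - 0.18*exp(l) + 4.34)^2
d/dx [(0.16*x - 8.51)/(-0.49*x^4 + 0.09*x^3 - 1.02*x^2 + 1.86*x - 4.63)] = (0.2352*x^4 - 16.7084*x^3 + 2.4609*x^2 - 17.3604*x + 15.0878)/(0.2401*x^8 - 0.0882*x^7 + 1.0077*x^6 - 2.0064*x^5 + 5.9126*x^4 - 4.6278*x^3 + 12.9048*x^2 - 17.2236*x + 21.4369)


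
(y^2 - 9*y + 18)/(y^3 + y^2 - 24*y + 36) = (y - 6)/(y^2 + 4*y - 12)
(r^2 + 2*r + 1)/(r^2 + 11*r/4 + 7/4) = 4*(r + 1)/(4*r + 7)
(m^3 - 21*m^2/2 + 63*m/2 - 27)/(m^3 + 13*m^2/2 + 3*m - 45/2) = (m^2 - 9*m + 18)/(m^2 + 8*m + 15)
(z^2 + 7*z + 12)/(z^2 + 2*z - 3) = (z + 4)/(z - 1)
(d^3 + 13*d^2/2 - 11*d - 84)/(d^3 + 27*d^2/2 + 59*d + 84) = (2*d - 7)/(2*d + 7)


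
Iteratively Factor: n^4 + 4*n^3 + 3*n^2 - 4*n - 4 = (n + 1)*(n^3 + 3*n^2 - 4) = (n + 1)*(n + 2)*(n^2 + n - 2) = (n - 1)*(n + 1)*(n + 2)*(n + 2)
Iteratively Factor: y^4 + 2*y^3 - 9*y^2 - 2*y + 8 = (y + 1)*(y^3 + y^2 - 10*y + 8) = (y - 1)*(y + 1)*(y^2 + 2*y - 8) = (y - 1)*(y + 1)*(y + 4)*(y - 2)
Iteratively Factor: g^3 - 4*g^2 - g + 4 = (g - 4)*(g^2 - 1) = (g - 4)*(g + 1)*(g - 1)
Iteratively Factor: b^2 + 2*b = (b + 2)*(b)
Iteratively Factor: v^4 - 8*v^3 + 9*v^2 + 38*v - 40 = (v - 5)*(v^3 - 3*v^2 - 6*v + 8) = (v - 5)*(v - 4)*(v^2 + v - 2) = (v - 5)*(v - 4)*(v - 1)*(v + 2)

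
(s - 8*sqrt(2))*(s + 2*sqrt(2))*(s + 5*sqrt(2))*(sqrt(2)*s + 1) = sqrt(2)*s^4 - s^3 - 93*sqrt(2)*s^2 - 412*s - 160*sqrt(2)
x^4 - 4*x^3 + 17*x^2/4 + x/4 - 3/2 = (x - 2)*(x - 3/2)*(x - 1)*(x + 1/2)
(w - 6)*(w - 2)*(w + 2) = w^3 - 6*w^2 - 4*w + 24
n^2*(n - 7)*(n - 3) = n^4 - 10*n^3 + 21*n^2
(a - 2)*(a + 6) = a^2 + 4*a - 12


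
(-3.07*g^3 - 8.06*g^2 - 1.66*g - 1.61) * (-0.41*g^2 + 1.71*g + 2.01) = 1.2587*g^5 - 1.9451*g^4 - 19.2727*g^3 - 18.3791*g^2 - 6.0897*g - 3.2361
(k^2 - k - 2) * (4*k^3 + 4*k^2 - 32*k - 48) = 4*k^5 - 44*k^3 - 24*k^2 + 112*k + 96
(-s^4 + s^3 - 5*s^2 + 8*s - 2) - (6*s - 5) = -s^4 + s^3 - 5*s^2 + 2*s + 3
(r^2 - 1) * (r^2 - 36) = r^4 - 37*r^2 + 36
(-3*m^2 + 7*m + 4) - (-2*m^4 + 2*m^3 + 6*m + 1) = 2*m^4 - 2*m^3 - 3*m^2 + m + 3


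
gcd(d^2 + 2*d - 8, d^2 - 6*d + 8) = d - 2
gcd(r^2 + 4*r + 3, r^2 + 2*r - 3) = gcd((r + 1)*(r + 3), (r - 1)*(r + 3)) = r + 3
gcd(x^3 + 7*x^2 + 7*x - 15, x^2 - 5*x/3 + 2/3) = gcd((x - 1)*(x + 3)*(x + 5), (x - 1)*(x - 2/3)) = x - 1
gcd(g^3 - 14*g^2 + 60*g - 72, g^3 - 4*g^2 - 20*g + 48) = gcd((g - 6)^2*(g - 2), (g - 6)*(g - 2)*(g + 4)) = g^2 - 8*g + 12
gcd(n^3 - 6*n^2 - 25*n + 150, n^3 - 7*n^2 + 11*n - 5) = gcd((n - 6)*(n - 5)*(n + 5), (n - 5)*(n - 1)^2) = n - 5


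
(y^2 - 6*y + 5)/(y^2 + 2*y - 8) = (y^2 - 6*y + 5)/(y^2 + 2*y - 8)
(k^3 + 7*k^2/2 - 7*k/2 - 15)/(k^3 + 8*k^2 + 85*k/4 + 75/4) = 2*(k - 2)/(2*k + 5)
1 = 1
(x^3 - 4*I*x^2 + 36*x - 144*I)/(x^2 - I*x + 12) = (x^2 + 36)/(x + 3*I)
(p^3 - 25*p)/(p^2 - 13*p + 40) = p*(p + 5)/(p - 8)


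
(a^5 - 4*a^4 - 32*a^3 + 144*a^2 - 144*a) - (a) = a^5 - 4*a^4 - 32*a^3 + 144*a^2 - 145*a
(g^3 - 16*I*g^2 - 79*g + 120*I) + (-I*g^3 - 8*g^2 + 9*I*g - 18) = g^3 - I*g^3 - 8*g^2 - 16*I*g^2 - 79*g + 9*I*g - 18 + 120*I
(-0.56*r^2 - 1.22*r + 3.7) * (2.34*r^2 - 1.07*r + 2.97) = -1.3104*r^4 - 2.2556*r^3 + 8.3002*r^2 - 7.5824*r + 10.989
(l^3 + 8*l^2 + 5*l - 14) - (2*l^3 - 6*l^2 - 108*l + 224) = -l^3 + 14*l^2 + 113*l - 238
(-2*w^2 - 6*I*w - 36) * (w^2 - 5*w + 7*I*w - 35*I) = -2*w^4 + 10*w^3 - 20*I*w^3 + 6*w^2 + 100*I*w^2 - 30*w - 252*I*w + 1260*I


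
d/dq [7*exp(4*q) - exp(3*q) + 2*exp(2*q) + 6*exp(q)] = (28*exp(3*q) - 3*exp(2*q) + 4*exp(q) + 6)*exp(q)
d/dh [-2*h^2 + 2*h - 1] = 2 - 4*h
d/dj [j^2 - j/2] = 2*j - 1/2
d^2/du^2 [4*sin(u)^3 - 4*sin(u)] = -36*sin(u)^3 + 28*sin(u)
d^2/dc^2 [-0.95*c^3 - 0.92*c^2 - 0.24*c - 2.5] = -5.7*c - 1.84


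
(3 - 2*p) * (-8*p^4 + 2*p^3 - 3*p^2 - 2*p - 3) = 16*p^5 - 28*p^4 + 12*p^3 - 5*p^2 - 9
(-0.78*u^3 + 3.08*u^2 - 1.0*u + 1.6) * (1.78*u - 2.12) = -1.3884*u^4 + 7.136*u^3 - 8.3096*u^2 + 4.968*u - 3.392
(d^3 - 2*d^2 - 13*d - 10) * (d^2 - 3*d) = d^5 - 5*d^4 - 7*d^3 + 29*d^2 + 30*d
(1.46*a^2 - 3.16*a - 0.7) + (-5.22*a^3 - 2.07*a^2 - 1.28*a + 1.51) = -5.22*a^3 - 0.61*a^2 - 4.44*a + 0.81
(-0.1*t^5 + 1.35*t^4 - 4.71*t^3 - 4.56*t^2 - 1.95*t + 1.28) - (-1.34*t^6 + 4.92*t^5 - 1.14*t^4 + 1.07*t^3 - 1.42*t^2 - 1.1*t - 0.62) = 1.34*t^6 - 5.02*t^5 + 2.49*t^4 - 5.78*t^3 - 3.14*t^2 - 0.85*t + 1.9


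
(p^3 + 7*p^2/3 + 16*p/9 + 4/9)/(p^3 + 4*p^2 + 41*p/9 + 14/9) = (3*p + 2)/(3*p + 7)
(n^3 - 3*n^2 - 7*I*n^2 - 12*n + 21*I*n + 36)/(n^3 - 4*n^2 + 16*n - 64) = (n^2 - 3*n*(1 + I) + 9*I)/(n^2 + 4*n*(-1 + I) - 16*I)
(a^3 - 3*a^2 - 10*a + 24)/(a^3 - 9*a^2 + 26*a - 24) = (a + 3)/(a - 3)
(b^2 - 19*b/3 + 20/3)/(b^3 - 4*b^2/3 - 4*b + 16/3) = (b - 5)/(b^2 - 4)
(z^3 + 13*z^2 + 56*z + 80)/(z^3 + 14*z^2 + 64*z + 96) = (z + 5)/(z + 6)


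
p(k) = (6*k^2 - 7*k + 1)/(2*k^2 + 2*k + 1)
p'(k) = (-4*k - 2)*(6*k^2 - 7*k + 1)/(2*k^2 + 2*k + 1)^2 + (12*k - 7)/(2*k^2 + 2*k + 1)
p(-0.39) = 8.86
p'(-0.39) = -29.72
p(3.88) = 1.65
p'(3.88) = 0.27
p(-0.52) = 12.50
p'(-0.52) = -24.44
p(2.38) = 1.07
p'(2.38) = 0.54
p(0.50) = -0.40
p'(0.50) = 0.24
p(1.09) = 0.09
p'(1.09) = 0.99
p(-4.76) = 4.63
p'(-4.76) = 0.40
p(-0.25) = 5.00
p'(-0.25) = -24.00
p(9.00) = 2.34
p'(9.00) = 0.07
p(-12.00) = 3.58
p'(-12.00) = 0.05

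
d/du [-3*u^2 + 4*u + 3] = 4 - 6*u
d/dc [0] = 0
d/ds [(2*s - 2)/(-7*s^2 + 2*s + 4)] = 2*(7*s^2 - 14*s + 6)/(49*s^4 - 28*s^3 - 52*s^2 + 16*s + 16)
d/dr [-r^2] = -2*r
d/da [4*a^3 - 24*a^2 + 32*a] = 12*a^2 - 48*a + 32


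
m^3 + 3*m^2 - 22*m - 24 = (m - 4)*(m + 1)*(m + 6)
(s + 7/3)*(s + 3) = s^2 + 16*s/3 + 7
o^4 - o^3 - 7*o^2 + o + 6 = (o - 3)*(o - 1)*(o + 1)*(o + 2)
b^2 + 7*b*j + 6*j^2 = (b + j)*(b + 6*j)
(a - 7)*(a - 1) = a^2 - 8*a + 7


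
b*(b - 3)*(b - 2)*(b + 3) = b^4 - 2*b^3 - 9*b^2 + 18*b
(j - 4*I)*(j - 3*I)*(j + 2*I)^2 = j^4 - 3*I*j^3 + 12*j^2 - 20*I*j + 48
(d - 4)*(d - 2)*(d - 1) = d^3 - 7*d^2 + 14*d - 8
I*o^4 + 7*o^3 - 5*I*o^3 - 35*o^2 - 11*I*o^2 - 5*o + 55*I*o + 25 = (o - 5)*(o - 5*I)*(o - I)*(I*o + 1)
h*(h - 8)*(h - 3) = h^3 - 11*h^2 + 24*h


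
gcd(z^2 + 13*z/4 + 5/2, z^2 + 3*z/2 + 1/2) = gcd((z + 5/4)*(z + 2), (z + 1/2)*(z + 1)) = 1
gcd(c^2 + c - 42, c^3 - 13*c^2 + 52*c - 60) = c - 6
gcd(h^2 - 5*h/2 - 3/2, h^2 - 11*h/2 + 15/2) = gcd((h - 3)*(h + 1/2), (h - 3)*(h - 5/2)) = h - 3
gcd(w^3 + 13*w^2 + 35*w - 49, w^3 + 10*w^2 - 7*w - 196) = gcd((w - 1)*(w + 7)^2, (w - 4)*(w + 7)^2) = w^2 + 14*w + 49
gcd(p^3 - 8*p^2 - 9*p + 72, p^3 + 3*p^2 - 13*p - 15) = p - 3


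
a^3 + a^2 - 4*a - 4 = (a - 2)*(a + 1)*(a + 2)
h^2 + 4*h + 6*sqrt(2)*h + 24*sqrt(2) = (h + 4)*(h + 6*sqrt(2))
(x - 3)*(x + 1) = x^2 - 2*x - 3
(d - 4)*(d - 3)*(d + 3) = d^3 - 4*d^2 - 9*d + 36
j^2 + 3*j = j*(j + 3)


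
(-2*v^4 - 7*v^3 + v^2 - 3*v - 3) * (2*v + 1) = -4*v^5 - 16*v^4 - 5*v^3 - 5*v^2 - 9*v - 3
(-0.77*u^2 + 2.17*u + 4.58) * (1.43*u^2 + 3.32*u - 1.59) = -1.1011*u^4 + 0.5467*u^3 + 14.9781*u^2 + 11.7553*u - 7.2822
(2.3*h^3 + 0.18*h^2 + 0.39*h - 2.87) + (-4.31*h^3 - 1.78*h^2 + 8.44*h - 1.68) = -2.01*h^3 - 1.6*h^2 + 8.83*h - 4.55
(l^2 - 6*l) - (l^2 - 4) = 4 - 6*l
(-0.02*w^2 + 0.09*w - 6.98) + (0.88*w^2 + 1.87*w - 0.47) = 0.86*w^2 + 1.96*w - 7.45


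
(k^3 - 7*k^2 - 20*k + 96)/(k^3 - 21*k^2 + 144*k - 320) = (k^2 + k - 12)/(k^2 - 13*k + 40)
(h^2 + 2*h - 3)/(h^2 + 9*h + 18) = (h - 1)/(h + 6)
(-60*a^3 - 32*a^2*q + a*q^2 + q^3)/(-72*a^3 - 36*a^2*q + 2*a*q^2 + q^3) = (5*a + q)/(6*a + q)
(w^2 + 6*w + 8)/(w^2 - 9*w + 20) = (w^2 + 6*w + 8)/(w^2 - 9*w + 20)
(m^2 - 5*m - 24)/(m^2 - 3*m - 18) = (m - 8)/(m - 6)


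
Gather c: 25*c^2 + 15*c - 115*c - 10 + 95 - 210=25*c^2 - 100*c - 125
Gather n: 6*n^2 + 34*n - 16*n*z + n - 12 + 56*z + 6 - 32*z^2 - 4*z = 6*n^2 + n*(35 - 16*z) - 32*z^2 + 52*z - 6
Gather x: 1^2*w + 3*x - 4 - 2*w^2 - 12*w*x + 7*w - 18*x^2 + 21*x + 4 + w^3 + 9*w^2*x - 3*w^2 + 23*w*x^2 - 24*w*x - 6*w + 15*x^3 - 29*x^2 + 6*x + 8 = w^3 - 5*w^2 + 2*w + 15*x^3 + x^2*(23*w - 47) + x*(9*w^2 - 36*w + 30) + 8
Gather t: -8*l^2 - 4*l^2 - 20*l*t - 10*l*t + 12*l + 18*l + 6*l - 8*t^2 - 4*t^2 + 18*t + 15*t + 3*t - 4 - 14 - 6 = -12*l^2 + 36*l - 12*t^2 + t*(36 - 30*l) - 24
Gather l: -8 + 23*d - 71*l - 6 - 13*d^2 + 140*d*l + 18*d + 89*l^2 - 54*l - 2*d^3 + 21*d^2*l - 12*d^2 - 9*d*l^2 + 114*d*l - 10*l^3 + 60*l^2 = -2*d^3 - 25*d^2 + 41*d - 10*l^3 + l^2*(149 - 9*d) + l*(21*d^2 + 254*d - 125) - 14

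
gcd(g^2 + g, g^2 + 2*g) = g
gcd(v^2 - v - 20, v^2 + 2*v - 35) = v - 5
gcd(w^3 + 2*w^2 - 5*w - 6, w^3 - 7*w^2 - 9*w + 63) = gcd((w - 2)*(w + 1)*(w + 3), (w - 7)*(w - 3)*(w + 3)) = w + 3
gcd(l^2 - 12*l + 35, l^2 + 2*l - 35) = l - 5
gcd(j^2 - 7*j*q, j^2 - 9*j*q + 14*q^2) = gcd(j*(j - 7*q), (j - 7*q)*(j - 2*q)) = -j + 7*q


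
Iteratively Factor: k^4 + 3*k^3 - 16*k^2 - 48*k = (k + 3)*(k^3 - 16*k) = k*(k + 3)*(k^2 - 16) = k*(k - 4)*(k + 3)*(k + 4)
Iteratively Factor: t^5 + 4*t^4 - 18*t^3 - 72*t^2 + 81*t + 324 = (t + 3)*(t^4 + t^3 - 21*t^2 - 9*t + 108) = (t + 3)*(t + 4)*(t^3 - 3*t^2 - 9*t + 27) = (t - 3)*(t + 3)*(t + 4)*(t^2 - 9) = (t - 3)*(t + 3)^2*(t + 4)*(t - 3)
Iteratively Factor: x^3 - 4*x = (x)*(x^2 - 4) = x*(x - 2)*(x + 2)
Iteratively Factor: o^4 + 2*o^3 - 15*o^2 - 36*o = (o - 4)*(o^3 + 6*o^2 + 9*o) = (o - 4)*(o + 3)*(o^2 + 3*o) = (o - 4)*(o + 3)^2*(o)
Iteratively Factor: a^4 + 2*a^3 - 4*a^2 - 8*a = (a - 2)*(a^3 + 4*a^2 + 4*a) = a*(a - 2)*(a^2 + 4*a + 4) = a*(a - 2)*(a + 2)*(a + 2)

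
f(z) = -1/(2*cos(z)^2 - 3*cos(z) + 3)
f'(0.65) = -0.03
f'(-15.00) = -0.09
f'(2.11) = 0.17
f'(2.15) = 0.16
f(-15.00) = -0.16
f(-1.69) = -0.30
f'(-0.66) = 0.03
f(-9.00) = -0.14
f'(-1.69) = -0.30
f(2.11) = -0.20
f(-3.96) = -0.17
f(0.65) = -0.53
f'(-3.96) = 0.12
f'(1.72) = 0.29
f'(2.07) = 0.18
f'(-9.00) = -0.05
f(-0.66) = -0.53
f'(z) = -(4*sin(z)*cos(z) - 3*sin(z))/(2*cos(z)^2 - 3*cos(z) + 3)^2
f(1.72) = -0.29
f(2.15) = -0.19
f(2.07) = -0.20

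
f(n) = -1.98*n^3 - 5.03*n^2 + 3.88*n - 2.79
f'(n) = -5.94*n^2 - 10.06*n + 3.88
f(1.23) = -9.31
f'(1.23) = -17.48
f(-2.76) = -10.19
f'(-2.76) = -13.60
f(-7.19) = 445.24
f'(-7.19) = -230.86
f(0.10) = -2.45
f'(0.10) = 2.81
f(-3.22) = -1.33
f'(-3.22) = -25.32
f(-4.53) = 60.47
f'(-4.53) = -72.44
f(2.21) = -40.15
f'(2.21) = -47.36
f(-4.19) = 38.29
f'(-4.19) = -58.25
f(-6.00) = 220.53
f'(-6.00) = -149.60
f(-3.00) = -6.24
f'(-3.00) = -19.40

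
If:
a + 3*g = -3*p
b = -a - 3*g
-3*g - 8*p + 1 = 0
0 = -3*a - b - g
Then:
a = -3/23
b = 12/23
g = -3/23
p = 4/23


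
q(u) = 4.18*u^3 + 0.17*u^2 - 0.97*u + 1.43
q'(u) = 12.54*u^2 + 0.34*u - 0.97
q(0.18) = 1.29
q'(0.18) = -0.50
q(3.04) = 117.49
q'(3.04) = 115.95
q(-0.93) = -0.88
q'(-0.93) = 9.56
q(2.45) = 61.55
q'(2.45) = 75.13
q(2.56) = 70.19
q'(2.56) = 82.08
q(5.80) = 817.09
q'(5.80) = 422.85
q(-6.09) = -930.48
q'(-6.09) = 462.04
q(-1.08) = -2.59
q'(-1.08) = 13.29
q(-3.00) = -106.99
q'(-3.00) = 110.87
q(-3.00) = -106.99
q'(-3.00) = 110.87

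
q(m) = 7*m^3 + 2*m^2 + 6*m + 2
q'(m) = 21*m^2 + 4*m + 6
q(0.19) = 3.26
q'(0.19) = 7.52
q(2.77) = 182.74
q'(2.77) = 178.21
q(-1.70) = -36.81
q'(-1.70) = 59.89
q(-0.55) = -1.86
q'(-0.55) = 10.15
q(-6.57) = -1936.24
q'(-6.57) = 886.18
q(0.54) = 6.93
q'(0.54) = 14.28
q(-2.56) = -117.69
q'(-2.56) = 133.39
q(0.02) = 2.12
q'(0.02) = 6.09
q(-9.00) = -4993.00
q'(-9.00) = 1671.00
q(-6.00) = -1474.00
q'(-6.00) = 738.00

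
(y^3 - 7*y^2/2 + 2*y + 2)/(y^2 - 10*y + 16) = (y^2 - 3*y/2 - 1)/(y - 8)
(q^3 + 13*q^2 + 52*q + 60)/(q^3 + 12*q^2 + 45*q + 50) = (q + 6)/(q + 5)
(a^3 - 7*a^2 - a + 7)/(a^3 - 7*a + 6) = (a^2 - 6*a - 7)/(a^2 + a - 6)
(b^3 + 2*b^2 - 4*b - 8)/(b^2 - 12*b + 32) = (b^3 + 2*b^2 - 4*b - 8)/(b^2 - 12*b + 32)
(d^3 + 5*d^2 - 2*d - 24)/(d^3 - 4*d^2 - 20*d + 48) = (d + 3)/(d - 6)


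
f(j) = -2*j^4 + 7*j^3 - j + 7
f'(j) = -8*j^3 + 21*j^2 - 1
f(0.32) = 6.89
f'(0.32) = 0.89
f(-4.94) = -2023.01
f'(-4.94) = 1475.91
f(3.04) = 29.81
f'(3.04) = -31.68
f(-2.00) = -79.00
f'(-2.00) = 147.00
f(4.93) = -340.62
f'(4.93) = -449.18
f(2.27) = 33.50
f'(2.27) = 13.63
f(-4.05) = -992.04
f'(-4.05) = 874.89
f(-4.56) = -1516.92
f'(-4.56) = 1194.22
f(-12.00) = -53549.00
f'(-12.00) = 16847.00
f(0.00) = 7.00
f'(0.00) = -1.00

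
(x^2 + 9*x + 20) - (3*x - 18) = x^2 + 6*x + 38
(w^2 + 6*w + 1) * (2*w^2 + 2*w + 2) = 2*w^4 + 14*w^3 + 16*w^2 + 14*w + 2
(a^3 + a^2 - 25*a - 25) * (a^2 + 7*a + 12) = a^5 + 8*a^4 - 6*a^3 - 188*a^2 - 475*a - 300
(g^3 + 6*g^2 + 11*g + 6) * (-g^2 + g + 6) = -g^5 - 5*g^4 + g^3 + 41*g^2 + 72*g + 36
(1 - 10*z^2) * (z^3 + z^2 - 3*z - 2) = -10*z^5 - 10*z^4 + 31*z^3 + 21*z^2 - 3*z - 2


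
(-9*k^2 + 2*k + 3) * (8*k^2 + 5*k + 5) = -72*k^4 - 29*k^3 - 11*k^2 + 25*k + 15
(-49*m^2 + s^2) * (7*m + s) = -343*m^3 - 49*m^2*s + 7*m*s^2 + s^3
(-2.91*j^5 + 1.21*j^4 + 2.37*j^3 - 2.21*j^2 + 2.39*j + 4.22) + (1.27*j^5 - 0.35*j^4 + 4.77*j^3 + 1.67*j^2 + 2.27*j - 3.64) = -1.64*j^5 + 0.86*j^4 + 7.14*j^3 - 0.54*j^2 + 4.66*j + 0.58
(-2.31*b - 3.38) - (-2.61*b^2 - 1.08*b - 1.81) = 2.61*b^2 - 1.23*b - 1.57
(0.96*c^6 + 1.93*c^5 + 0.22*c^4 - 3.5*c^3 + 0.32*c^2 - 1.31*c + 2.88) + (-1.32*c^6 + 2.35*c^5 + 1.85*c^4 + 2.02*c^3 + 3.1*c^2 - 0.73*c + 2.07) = -0.36*c^6 + 4.28*c^5 + 2.07*c^4 - 1.48*c^3 + 3.42*c^2 - 2.04*c + 4.95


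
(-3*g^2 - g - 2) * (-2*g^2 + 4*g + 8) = 6*g^4 - 10*g^3 - 24*g^2 - 16*g - 16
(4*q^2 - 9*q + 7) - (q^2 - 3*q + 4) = 3*q^2 - 6*q + 3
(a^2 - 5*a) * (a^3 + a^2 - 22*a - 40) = a^5 - 4*a^4 - 27*a^3 + 70*a^2 + 200*a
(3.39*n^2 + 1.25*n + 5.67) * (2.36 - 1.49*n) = -5.0511*n^3 + 6.1379*n^2 - 5.4983*n + 13.3812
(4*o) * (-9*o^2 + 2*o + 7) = -36*o^3 + 8*o^2 + 28*o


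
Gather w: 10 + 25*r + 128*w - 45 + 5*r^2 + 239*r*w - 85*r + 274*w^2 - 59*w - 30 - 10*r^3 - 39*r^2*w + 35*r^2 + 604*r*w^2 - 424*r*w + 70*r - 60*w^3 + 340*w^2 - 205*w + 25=-10*r^3 + 40*r^2 + 10*r - 60*w^3 + w^2*(604*r + 614) + w*(-39*r^2 - 185*r - 136) - 40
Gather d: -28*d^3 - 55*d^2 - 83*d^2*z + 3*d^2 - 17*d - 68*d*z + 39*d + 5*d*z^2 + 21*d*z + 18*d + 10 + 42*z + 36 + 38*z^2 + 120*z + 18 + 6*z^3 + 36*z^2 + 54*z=-28*d^3 + d^2*(-83*z - 52) + d*(5*z^2 - 47*z + 40) + 6*z^3 + 74*z^2 + 216*z + 64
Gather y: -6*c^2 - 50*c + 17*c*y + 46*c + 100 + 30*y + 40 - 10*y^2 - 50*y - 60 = -6*c^2 - 4*c - 10*y^2 + y*(17*c - 20) + 80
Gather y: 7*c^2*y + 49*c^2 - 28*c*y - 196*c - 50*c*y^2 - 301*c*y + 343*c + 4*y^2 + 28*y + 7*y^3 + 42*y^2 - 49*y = 49*c^2 + 147*c + 7*y^3 + y^2*(46 - 50*c) + y*(7*c^2 - 329*c - 21)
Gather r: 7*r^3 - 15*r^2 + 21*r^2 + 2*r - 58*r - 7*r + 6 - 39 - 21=7*r^3 + 6*r^2 - 63*r - 54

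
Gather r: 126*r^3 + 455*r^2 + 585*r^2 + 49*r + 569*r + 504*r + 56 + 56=126*r^3 + 1040*r^2 + 1122*r + 112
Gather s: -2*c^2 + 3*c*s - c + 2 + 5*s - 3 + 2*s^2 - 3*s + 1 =-2*c^2 - c + 2*s^2 + s*(3*c + 2)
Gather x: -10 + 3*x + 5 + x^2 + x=x^2 + 4*x - 5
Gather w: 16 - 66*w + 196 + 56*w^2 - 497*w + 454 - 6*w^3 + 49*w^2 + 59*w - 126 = -6*w^3 + 105*w^2 - 504*w + 540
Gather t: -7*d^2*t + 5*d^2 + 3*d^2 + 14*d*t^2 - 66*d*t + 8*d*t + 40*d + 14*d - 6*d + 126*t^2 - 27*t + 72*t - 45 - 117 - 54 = 8*d^2 + 48*d + t^2*(14*d + 126) + t*(-7*d^2 - 58*d + 45) - 216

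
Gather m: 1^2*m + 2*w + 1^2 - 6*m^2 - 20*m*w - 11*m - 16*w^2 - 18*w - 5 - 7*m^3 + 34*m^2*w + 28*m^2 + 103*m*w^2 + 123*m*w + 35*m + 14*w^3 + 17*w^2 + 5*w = -7*m^3 + m^2*(34*w + 22) + m*(103*w^2 + 103*w + 25) + 14*w^3 + w^2 - 11*w - 4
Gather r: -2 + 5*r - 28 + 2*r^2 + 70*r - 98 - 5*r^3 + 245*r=-5*r^3 + 2*r^2 + 320*r - 128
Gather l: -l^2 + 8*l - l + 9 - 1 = -l^2 + 7*l + 8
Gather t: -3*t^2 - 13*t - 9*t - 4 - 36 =-3*t^2 - 22*t - 40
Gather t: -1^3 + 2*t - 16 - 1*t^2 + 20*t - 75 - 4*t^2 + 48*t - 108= -5*t^2 + 70*t - 200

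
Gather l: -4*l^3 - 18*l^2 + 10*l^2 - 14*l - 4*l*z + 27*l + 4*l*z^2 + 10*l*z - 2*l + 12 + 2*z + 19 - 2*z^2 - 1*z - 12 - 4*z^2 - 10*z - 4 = -4*l^3 - 8*l^2 + l*(4*z^2 + 6*z + 11) - 6*z^2 - 9*z + 15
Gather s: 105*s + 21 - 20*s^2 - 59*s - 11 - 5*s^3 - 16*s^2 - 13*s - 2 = -5*s^3 - 36*s^2 + 33*s + 8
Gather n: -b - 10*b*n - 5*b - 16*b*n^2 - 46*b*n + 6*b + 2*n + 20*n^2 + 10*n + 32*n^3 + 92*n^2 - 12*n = -56*b*n + 32*n^3 + n^2*(112 - 16*b)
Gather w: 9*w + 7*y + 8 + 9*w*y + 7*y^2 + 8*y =w*(9*y + 9) + 7*y^2 + 15*y + 8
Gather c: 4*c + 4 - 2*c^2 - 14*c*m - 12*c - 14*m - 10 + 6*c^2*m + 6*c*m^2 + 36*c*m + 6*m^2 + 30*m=c^2*(6*m - 2) + c*(6*m^2 + 22*m - 8) + 6*m^2 + 16*m - 6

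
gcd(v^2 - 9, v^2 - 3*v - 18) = v + 3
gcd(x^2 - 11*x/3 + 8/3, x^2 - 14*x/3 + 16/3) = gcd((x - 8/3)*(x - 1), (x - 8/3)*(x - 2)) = x - 8/3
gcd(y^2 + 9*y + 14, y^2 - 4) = y + 2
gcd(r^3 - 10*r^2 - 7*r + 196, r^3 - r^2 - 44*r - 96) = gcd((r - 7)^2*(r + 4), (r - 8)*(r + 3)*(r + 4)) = r + 4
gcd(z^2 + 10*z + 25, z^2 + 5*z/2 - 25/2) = z + 5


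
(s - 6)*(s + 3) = s^2 - 3*s - 18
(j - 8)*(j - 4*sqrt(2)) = j^2 - 8*j - 4*sqrt(2)*j + 32*sqrt(2)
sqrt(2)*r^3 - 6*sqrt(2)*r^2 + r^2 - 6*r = r*(r - 6)*(sqrt(2)*r + 1)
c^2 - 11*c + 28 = (c - 7)*(c - 4)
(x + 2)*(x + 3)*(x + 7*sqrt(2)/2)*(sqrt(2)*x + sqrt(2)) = sqrt(2)*x^4 + 7*x^3 + 6*sqrt(2)*x^3 + 11*sqrt(2)*x^2 + 42*x^2 + 6*sqrt(2)*x + 77*x + 42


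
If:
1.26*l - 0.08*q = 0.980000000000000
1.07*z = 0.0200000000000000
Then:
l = 0.0634920634920635*q + 0.777777777777778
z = 0.02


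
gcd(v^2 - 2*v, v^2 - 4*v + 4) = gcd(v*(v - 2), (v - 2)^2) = v - 2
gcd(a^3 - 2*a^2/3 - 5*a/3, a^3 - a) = a^2 + a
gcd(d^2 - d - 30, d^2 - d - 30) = d^2 - d - 30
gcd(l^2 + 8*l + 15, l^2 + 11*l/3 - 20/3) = l + 5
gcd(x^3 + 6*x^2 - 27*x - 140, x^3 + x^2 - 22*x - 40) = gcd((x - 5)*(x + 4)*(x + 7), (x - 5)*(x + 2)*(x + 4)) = x^2 - x - 20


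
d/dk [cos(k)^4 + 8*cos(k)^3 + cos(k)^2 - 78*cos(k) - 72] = 2*(-2*cos(k)^3 - 12*cos(k)^2 - cos(k) + 39)*sin(k)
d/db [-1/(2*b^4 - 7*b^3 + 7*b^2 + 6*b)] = (8*b^3 - 21*b^2 + 14*b + 6)/(b^2*(2*b^3 - 7*b^2 + 7*b + 6)^2)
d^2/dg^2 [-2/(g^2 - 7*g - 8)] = 4*(-g^2 + 7*g + (2*g - 7)^2 + 8)/(-g^2 + 7*g + 8)^3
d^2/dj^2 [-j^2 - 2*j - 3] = -2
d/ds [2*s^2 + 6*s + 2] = 4*s + 6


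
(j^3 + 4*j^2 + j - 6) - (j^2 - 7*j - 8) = j^3 + 3*j^2 + 8*j + 2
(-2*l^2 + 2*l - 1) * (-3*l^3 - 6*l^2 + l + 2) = 6*l^5 + 6*l^4 - 11*l^3 + 4*l^2 + 3*l - 2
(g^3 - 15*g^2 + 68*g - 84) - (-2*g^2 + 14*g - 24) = g^3 - 13*g^2 + 54*g - 60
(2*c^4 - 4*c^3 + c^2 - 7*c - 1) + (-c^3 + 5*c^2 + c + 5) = 2*c^4 - 5*c^3 + 6*c^2 - 6*c + 4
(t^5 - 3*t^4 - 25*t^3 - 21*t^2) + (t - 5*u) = t^5 - 3*t^4 - 25*t^3 - 21*t^2 + t - 5*u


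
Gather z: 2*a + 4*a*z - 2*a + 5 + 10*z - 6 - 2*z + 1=z*(4*a + 8)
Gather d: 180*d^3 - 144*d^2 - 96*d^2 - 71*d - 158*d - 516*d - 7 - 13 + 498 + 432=180*d^3 - 240*d^2 - 745*d + 910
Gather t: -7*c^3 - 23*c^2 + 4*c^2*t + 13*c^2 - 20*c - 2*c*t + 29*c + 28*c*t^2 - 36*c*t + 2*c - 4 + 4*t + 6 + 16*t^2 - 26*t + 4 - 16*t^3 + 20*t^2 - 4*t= -7*c^3 - 10*c^2 + 11*c - 16*t^3 + t^2*(28*c + 36) + t*(4*c^2 - 38*c - 26) + 6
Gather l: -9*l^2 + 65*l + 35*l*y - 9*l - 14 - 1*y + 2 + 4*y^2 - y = -9*l^2 + l*(35*y + 56) + 4*y^2 - 2*y - 12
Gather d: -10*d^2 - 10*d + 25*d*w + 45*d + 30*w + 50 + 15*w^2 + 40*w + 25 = -10*d^2 + d*(25*w + 35) + 15*w^2 + 70*w + 75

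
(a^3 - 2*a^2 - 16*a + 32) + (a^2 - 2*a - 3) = a^3 - a^2 - 18*a + 29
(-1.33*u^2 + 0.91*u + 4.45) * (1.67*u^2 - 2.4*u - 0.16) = -2.2211*u^4 + 4.7117*u^3 + 5.4603*u^2 - 10.8256*u - 0.712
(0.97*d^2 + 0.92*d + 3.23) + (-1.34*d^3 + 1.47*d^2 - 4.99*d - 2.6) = -1.34*d^3 + 2.44*d^2 - 4.07*d + 0.63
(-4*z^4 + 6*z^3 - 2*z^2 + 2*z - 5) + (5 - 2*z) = -4*z^4 + 6*z^3 - 2*z^2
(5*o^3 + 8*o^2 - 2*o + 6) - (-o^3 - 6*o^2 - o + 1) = 6*o^3 + 14*o^2 - o + 5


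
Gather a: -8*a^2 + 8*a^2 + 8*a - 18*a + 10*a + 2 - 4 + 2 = 0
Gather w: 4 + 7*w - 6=7*w - 2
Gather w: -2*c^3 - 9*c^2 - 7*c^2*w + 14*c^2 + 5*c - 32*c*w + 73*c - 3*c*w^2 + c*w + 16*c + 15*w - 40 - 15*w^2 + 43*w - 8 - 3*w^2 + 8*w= -2*c^3 + 5*c^2 + 94*c + w^2*(-3*c - 18) + w*(-7*c^2 - 31*c + 66) - 48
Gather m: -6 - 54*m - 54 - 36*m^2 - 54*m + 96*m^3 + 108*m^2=96*m^3 + 72*m^2 - 108*m - 60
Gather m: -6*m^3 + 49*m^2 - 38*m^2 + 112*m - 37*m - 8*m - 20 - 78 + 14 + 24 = -6*m^3 + 11*m^2 + 67*m - 60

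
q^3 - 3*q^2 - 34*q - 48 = (q - 8)*(q + 2)*(q + 3)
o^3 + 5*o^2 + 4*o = o*(o + 1)*(o + 4)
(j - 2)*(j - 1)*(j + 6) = j^3 + 3*j^2 - 16*j + 12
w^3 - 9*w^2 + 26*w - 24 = (w - 4)*(w - 3)*(w - 2)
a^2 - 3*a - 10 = (a - 5)*(a + 2)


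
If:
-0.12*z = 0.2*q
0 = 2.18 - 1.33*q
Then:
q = 1.64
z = -2.73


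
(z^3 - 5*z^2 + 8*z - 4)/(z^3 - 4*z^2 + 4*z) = (z - 1)/z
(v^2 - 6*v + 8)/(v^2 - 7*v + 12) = (v - 2)/(v - 3)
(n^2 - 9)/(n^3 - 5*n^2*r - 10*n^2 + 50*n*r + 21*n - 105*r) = (-n - 3)/(-n^2 + 5*n*r + 7*n - 35*r)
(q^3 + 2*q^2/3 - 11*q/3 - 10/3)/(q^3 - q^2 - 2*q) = (q + 5/3)/q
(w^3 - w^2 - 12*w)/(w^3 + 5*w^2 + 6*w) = (w - 4)/(w + 2)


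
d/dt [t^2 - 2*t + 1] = 2*t - 2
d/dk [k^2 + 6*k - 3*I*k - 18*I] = 2*k + 6 - 3*I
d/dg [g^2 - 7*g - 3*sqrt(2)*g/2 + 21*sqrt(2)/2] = 2*g - 7 - 3*sqrt(2)/2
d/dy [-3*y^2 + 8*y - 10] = 8 - 6*y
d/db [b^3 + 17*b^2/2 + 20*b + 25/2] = 3*b^2 + 17*b + 20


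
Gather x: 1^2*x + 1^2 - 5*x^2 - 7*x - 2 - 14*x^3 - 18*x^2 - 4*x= -14*x^3 - 23*x^2 - 10*x - 1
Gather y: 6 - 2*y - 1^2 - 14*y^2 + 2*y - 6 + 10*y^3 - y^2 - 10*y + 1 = 10*y^3 - 15*y^2 - 10*y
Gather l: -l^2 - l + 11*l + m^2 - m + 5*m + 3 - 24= -l^2 + 10*l + m^2 + 4*m - 21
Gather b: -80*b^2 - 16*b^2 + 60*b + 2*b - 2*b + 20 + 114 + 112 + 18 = -96*b^2 + 60*b + 264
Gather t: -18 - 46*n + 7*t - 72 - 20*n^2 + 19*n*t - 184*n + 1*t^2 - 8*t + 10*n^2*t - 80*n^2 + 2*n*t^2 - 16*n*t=-100*n^2 - 230*n + t^2*(2*n + 1) + t*(10*n^2 + 3*n - 1) - 90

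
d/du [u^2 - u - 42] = 2*u - 1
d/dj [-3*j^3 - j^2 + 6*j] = -9*j^2 - 2*j + 6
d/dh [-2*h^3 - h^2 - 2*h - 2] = -6*h^2 - 2*h - 2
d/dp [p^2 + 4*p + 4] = 2*p + 4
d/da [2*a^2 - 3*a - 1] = 4*a - 3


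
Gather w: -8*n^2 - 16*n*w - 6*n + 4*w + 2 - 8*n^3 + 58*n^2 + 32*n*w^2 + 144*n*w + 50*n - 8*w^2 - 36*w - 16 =-8*n^3 + 50*n^2 + 44*n + w^2*(32*n - 8) + w*(128*n - 32) - 14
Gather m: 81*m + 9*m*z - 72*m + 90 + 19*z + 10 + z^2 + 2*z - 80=m*(9*z + 9) + z^2 + 21*z + 20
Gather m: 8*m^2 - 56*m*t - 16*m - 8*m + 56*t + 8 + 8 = 8*m^2 + m*(-56*t - 24) + 56*t + 16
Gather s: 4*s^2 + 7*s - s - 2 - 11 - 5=4*s^2 + 6*s - 18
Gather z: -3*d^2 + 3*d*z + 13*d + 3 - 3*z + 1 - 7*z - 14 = -3*d^2 + 13*d + z*(3*d - 10) - 10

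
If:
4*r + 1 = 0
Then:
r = -1/4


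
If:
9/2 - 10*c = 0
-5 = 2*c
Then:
No Solution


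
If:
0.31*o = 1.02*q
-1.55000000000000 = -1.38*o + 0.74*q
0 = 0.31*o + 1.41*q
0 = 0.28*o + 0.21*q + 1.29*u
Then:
No Solution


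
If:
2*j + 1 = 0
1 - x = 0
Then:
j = -1/2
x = 1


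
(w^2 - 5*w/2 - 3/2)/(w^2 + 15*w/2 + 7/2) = (w - 3)/(w + 7)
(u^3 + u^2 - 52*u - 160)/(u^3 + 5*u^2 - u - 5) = (u^2 - 4*u - 32)/(u^2 - 1)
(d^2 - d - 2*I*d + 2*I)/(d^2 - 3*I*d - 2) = (d - 1)/(d - I)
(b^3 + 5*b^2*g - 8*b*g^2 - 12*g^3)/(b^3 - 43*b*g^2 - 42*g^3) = (b - 2*g)/(b - 7*g)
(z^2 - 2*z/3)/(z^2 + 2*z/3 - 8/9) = 3*z/(3*z + 4)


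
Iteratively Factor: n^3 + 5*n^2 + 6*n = (n + 3)*(n^2 + 2*n) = (n + 2)*(n + 3)*(n)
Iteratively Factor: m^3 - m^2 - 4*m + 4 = (m - 1)*(m^2 - 4) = (m - 1)*(m + 2)*(m - 2)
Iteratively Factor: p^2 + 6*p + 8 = (p + 4)*(p + 2)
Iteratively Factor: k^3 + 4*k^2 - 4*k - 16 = (k + 4)*(k^2 - 4) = (k - 2)*(k + 4)*(k + 2)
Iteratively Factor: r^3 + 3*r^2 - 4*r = (r + 4)*(r^2 - r) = (r - 1)*(r + 4)*(r)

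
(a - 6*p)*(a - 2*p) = a^2 - 8*a*p + 12*p^2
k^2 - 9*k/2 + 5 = (k - 5/2)*(k - 2)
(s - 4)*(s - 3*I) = s^2 - 4*s - 3*I*s + 12*I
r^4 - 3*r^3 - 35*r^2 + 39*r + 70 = (r - 7)*(r - 2)*(r + 1)*(r + 5)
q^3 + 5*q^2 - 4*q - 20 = (q - 2)*(q + 2)*(q + 5)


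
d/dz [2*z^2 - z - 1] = 4*z - 1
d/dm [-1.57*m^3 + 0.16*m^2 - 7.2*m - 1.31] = -4.71*m^2 + 0.32*m - 7.2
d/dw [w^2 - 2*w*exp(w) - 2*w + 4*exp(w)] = -2*w*exp(w) + 2*w + 2*exp(w) - 2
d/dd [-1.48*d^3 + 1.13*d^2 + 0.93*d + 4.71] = -4.44*d^2 + 2.26*d + 0.93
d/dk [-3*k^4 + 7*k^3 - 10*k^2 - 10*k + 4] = -12*k^3 + 21*k^2 - 20*k - 10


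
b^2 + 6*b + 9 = (b + 3)^2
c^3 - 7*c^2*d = c^2*(c - 7*d)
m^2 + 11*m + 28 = (m + 4)*(m + 7)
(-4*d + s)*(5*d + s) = -20*d^2 + d*s + s^2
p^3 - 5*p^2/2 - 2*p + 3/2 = (p - 3)*(p - 1/2)*(p + 1)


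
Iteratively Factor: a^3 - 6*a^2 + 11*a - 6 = (a - 1)*(a^2 - 5*a + 6) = (a - 2)*(a - 1)*(a - 3)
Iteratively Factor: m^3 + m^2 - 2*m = (m)*(m^2 + m - 2) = m*(m - 1)*(m + 2)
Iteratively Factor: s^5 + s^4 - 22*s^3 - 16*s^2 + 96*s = (s + 4)*(s^4 - 3*s^3 - 10*s^2 + 24*s) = (s + 3)*(s + 4)*(s^3 - 6*s^2 + 8*s) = (s - 2)*(s + 3)*(s + 4)*(s^2 - 4*s) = s*(s - 2)*(s + 3)*(s + 4)*(s - 4)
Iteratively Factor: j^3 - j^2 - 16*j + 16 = (j - 4)*(j^2 + 3*j - 4) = (j - 4)*(j - 1)*(j + 4)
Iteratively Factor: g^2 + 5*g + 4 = (g + 4)*(g + 1)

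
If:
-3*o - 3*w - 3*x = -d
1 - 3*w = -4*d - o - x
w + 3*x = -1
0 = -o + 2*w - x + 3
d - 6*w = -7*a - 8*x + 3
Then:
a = -62/147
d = -9/7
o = 2/3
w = -8/7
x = 1/21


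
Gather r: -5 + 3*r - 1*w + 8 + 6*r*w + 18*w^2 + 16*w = r*(6*w + 3) + 18*w^2 + 15*w + 3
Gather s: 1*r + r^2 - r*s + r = r^2 - r*s + 2*r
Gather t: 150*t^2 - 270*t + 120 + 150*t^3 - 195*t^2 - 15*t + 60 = 150*t^3 - 45*t^2 - 285*t + 180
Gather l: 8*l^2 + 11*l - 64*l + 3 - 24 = 8*l^2 - 53*l - 21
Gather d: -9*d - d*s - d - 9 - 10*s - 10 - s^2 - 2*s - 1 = d*(-s - 10) - s^2 - 12*s - 20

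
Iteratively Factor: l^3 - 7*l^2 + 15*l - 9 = (l - 3)*(l^2 - 4*l + 3) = (l - 3)^2*(l - 1)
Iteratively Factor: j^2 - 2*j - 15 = (j - 5)*(j + 3)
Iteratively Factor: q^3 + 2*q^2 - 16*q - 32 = (q + 4)*(q^2 - 2*q - 8) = (q + 2)*(q + 4)*(q - 4)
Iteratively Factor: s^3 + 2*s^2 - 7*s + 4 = (s + 4)*(s^2 - 2*s + 1) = (s - 1)*(s + 4)*(s - 1)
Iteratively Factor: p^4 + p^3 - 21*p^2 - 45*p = (p + 3)*(p^3 - 2*p^2 - 15*p) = p*(p + 3)*(p^2 - 2*p - 15) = p*(p - 5)*(p + 3)*(p + 3)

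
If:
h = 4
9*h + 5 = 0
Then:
No Solution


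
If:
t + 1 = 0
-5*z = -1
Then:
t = -1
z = 1/5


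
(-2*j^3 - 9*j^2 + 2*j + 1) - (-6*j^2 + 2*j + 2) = -2*j^3 - 3*j^2 - 1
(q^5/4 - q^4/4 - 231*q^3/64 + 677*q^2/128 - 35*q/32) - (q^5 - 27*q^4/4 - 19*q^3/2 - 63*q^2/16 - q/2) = -3*q^5/4 + 13*q^4/2 + 377*q^3/64 + 1181*q^2/128 - 19*q/32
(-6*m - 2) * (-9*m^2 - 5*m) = 54*m^3 + 48*m^2 + 10*m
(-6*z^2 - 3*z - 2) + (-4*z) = -6*z^2 - 7*z - 2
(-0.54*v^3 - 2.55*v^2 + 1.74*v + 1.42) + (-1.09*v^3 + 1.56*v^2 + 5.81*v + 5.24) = -1.63*v^3 - 0.99*v^2 + 7.55*v + 6.66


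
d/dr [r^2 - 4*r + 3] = 2*r - 4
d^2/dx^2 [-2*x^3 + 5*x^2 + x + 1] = 10 - 12*x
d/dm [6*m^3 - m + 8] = 18*m^2 - 1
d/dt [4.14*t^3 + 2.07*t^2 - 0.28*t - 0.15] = 12.42*t^2 + 4.14*t - 0.28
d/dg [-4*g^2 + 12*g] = 12 - 8*g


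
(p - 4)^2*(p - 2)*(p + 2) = p^4 - 8*p^3 + 12*p^2 + 32*p - 64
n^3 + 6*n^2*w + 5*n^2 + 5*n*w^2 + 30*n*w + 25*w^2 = (n + 5)*(n + w)*(n + 5*w)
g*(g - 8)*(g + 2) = g^3 - 6*g^2 - 16*g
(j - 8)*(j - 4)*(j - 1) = j^3 - 13*j^2 + 44*j - 32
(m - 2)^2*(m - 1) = m^3 - 5*m^2 + 8*m - 4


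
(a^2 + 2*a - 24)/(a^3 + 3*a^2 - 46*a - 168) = (a - 4)/(a^2 - 3*a - 28)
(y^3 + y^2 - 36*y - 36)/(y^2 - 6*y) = y + 7 + 6/y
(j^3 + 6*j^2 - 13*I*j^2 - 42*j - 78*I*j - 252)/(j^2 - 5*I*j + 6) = (j^2 + j*(6 - 7*I) - 42*I)/(j + I)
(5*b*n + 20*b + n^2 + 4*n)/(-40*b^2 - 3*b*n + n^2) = (-n - 4)/(8*b - n)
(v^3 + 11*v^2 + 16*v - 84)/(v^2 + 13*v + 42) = v - 2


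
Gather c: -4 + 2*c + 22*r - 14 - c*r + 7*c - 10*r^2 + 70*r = c*(9 - r) - 10*r^2 + 92*r - 18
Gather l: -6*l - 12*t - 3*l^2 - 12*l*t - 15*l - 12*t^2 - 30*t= -3*l^2 + l*(-12*t - 21) - 12*t^2 - 42*t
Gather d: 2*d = 2*d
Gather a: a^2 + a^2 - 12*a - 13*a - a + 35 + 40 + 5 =2*a^2 - 26*a + 80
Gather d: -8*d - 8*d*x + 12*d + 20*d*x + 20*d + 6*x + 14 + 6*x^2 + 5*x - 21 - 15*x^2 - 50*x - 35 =d*(12*x + 24) - 9*x^2 - 39*x - 42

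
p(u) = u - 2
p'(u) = 1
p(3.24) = 1.24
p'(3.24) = 1.00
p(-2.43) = -4.43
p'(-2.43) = 1.00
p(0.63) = -1.37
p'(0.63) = 1.00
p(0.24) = -1.76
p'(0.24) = 1.00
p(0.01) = -1.99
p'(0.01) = 1.00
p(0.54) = -1.46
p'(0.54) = 1.00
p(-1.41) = -3.41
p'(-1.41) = 1.00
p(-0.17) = -2.17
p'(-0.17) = 1.00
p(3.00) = 1.00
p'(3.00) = 1.00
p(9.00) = 7.00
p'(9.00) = 1.00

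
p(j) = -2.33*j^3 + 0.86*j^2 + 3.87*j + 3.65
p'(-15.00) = -1594.68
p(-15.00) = 8002.85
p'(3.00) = -53.88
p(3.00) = -39.91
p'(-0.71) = -0.87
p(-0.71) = 2.17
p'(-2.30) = -37.06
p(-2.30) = 27.65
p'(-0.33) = 2.54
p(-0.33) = 2.55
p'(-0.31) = 2.67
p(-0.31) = 2.60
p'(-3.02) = -65.08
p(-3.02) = 63.98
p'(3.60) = -80.53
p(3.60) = -79.98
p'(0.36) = 3.58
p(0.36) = 5.05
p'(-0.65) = -0.20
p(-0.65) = 2.14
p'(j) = -6.99*j^2 + 1.72*j + 3.87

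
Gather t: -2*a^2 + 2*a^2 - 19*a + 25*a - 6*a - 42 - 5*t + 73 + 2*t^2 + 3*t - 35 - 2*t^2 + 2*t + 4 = 0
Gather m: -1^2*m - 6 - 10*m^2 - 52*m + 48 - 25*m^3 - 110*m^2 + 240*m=-25*m^3 - 120*m^2 + 187*m + 42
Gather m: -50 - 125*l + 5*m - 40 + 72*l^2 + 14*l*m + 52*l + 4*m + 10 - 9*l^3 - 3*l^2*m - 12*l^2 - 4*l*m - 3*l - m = -9*l^3 + 60*l^2 - 76*l + m*(-3*l^2 + 10*l + 8) - 80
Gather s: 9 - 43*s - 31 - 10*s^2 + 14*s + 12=-10*s^2 - 29*s - 10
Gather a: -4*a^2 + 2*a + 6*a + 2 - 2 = -4*a^2 + 8*a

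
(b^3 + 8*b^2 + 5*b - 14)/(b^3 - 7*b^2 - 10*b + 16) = (b + 7)/(b - 8)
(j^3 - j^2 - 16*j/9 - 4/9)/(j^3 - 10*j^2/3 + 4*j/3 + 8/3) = (j + 1/3)/(j - 2)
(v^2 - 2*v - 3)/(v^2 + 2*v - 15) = (v + 1)/(v + 5)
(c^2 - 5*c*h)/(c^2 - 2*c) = (c - 5*h)/(c - 2)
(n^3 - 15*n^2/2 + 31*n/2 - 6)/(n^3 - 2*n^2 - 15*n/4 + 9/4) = 2*(n - 4)/(2*n + 3)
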